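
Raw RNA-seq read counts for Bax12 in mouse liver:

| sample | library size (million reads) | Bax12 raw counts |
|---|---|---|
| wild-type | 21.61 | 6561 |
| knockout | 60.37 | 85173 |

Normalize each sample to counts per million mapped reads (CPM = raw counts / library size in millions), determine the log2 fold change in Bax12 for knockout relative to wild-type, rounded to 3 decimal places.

CPM(wild-type) = 6561 / 21.61 = 303.6094
CPM(knockout) = 85173 / 60.37 = 1410.8498
Fold change = 1410.8498 / 303.6094 = 4.64692
log2(4.64692) = 2.2163

2.216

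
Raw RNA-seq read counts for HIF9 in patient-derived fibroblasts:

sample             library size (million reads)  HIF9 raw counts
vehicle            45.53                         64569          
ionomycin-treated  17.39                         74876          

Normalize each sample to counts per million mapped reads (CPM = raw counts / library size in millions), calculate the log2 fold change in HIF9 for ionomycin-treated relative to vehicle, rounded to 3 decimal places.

CPM(vehicle) = 64569 / 45.53 = 1418.1638
CPM(ionomycin-treated) = 74876 / 17.39 = 4305.6929
Fold change = 4305.6929 / 1418.1638 = 3.03610
log2(3.03610) = 1.6022

1.602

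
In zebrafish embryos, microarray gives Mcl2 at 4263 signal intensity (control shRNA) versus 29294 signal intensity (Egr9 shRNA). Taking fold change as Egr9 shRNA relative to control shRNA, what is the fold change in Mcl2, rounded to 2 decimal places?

Fold change = 29294 / 4263 = 6.872
Mcl2 is upregulated.

6.87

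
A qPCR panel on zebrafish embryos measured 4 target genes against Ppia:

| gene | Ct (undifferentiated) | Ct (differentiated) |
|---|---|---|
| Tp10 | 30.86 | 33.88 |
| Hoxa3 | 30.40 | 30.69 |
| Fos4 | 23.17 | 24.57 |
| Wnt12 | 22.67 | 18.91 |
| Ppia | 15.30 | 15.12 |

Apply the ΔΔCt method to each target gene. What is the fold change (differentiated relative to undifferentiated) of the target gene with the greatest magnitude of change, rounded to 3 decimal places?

Tp10: ΔΔCt = (33.88−15.12) − (30.86−15.30) = 18.76 − 15.56 = 3.20; fold change = 2^-3.20 = 0.109
Hoxa3: ΔΔCt = (30.69−15.12) − (30.40−15.30) = 15.57 − 15.10 = 0.47; fold change = 2^-0.47 = 0.722
Fos4: ΔΔCt = (24.57−15.12) − (23.17−15.30) = 9.45 − 7.87 = 1.58; fold change = 2^-1.58 = 0.334
Wnt12: ΔΔCt = (18.91−15.12) − (22.67−15.30) = 3.79 − 7.37 = -3.58; fold change = 2^3.58 = 11.959
Wnt12 has the largest |ΔΔCt| = 3.58.

11.959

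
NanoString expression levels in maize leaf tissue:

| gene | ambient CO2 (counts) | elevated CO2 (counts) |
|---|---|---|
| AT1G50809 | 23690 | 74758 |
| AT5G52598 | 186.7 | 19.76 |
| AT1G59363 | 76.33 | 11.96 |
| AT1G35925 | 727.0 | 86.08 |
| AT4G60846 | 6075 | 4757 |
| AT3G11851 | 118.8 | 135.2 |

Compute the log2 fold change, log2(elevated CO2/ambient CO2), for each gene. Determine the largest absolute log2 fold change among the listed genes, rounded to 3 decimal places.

log2(74758/23690) = 1.658  (AT1G50809)
log2(19.76/186.7) = -3.240  (AT5G52598)
log2(11.96/76.33) = -2.674  (AT1G59363)
log2(86.08/727.0) = -3.078  (AT1G35925)
log2(4757/6075) = -0.353  (AT4G60846)
log2(135.2/118.8) = 0.187  (AT3G11851)
The largest magnitude belongs to AT5G52598.

3.240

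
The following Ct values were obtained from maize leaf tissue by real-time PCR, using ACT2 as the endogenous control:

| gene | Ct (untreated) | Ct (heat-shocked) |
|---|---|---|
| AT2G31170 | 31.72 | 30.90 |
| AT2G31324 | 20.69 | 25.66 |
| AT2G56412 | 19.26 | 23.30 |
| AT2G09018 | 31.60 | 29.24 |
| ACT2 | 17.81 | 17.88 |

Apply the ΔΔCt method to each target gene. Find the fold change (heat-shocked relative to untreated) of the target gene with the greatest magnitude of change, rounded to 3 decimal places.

AT2G31170: ΔΔCt = (30.90−17.88) − (31.72−17.81) = 13.02 − 13.91 = -0.89; fold change = 2^0.89 = 1.853
AT2G31324: ΔΔCt = (25.66−17.88) − (20.69−17.81) = 7.78 − 2.88 = 4.90; fold change = 2^-4.90 = 0.033
AT2G56412: ΔΔCt = (23.30−17.88) − (19.26−17.81) = 5.42 − 1.45 = 3.97; fold change = 2^-3.97 = 0.064
AT2G09018: ΔΔCt = (29.24−17.88) − (31.60−17.81) = 11.36 − 13.79 = -2.43; fold change = 2^2.43 = 5.389
AT2G31324 has the largest |ΔΔCt| = 4.90.

0.033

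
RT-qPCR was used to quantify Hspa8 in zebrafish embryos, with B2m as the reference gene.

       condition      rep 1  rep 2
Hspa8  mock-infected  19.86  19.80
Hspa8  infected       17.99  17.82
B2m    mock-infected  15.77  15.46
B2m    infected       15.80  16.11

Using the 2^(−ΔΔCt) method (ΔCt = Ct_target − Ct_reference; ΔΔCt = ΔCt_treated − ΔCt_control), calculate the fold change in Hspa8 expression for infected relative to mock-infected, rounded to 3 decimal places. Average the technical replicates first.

4.807

Mean Ct: Hspa8 mock-infected 19.830; Hspa8 infected 17.905; B2m mock-infected 15.615; B2m infected 15.955
ΔCt(mock-infected) = 19.830 − 15.615 = 4.215
ΔCt(infected) = 17.905 − 15.955 = 1.950
ΔΔCt = 1.950 − 4.215 = -2.265
Fold change = 2^(−(-2.265)) = 2^2.265 = 4.8065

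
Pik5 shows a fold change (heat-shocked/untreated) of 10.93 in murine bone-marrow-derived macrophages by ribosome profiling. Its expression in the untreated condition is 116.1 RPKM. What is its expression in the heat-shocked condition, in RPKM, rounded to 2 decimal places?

heat-shocked expression = 116.1 × 10.93 = 1268.97

1268.97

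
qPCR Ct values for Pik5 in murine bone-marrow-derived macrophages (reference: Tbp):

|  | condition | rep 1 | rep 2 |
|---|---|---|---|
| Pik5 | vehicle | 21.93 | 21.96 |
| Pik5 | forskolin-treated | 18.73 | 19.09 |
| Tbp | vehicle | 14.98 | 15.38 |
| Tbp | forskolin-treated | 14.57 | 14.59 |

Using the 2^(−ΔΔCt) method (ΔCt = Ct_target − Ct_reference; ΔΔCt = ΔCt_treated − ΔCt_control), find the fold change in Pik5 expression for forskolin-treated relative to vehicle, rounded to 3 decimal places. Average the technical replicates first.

Mean Ct: Pik5 vehicle 21.945; Pik5 forskolin-treated 18.910; Tbp vehicle 15.180; Tbp forskolin-treated 14.580
ΔCt(vehicle) = 21.945 − 15.180 = 6.765
ΔCt(forskolin-treated) = 18.910 − 14.580 = 4.330
ΔΔCt = 4.330 − 6.765 = -2.435
Fold change = 2^(−(-2.435)) = 2^2.435 = 5.4076

5.408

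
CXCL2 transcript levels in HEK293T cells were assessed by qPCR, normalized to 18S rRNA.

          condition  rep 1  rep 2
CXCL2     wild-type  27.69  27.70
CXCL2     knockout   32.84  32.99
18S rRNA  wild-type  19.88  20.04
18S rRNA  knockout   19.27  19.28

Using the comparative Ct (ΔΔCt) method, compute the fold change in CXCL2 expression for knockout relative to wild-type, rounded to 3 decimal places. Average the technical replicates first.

0.017

Mean Ct: CXCL2 wild-type 27.695; CXCL2 knockout 32.915; 18S rRNA wild-type 19.960; 18S rRNA knockout 19.275
ΔCt(wild-type) = 27.695 − 19.960 = 7.735
ΔCt(knockout) = 32.915 − 19.275 = 13.640
ΔΔCt = 13.640 − 7.735 = 5.905
Fold change = 2^(−5.905) = 0.0167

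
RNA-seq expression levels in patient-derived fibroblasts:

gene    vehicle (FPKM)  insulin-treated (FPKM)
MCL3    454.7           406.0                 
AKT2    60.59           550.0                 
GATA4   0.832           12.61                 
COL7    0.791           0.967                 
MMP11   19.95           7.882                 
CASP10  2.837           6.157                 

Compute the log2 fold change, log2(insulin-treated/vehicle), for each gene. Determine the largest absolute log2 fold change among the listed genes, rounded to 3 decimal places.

3.922

log2(406.0/454.7) = -0.163  (MCL3)
log2(550.0/60.59) = 3.182  (AKT2)
log2(12.61/0.832) = 3.922  (GATA4)
log2(0.967/0.791) = 0.290  (COL7)
log2(7.882/19.95) = -1.340  (MMP11)
log2(6.157/2.837) = 1.118  (CASP10)
The largest magnitude belongs to GATA4.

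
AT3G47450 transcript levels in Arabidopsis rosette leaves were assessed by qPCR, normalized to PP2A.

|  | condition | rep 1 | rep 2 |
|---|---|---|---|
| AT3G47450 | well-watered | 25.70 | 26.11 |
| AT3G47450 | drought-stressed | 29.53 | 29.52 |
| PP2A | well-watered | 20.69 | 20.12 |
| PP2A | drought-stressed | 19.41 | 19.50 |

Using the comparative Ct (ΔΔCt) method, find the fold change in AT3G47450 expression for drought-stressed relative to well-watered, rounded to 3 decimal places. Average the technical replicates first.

0.042

Mean Ct: AT3G47450 well-watered 25.905; AT3G47450 drought-stressed 29.525; PP2A well-watered 20.405; PP2A drought-stressed 19.455
ΔCt(well-watered) = 25.905 − 20.405 = 5.500
ΔCt(drought-stressed) = 29.525 − 19.455 = 10.070
ΔΔCt = 10.070 − 5.500 = 4.570
Fold change = 2^(−4.570) = 0.0421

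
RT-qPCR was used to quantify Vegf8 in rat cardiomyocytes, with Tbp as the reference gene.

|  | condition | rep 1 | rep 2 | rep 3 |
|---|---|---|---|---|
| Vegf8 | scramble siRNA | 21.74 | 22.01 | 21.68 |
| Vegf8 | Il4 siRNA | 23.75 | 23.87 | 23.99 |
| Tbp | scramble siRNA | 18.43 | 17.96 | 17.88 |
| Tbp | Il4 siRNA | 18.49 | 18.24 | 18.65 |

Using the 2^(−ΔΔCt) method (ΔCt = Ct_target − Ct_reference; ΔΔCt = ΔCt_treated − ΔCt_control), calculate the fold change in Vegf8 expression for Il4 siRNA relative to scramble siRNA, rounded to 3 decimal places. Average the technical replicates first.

0.310

Mean Ct: Vegf8 scramble siRNA 21.810; Vegf8 Il4 siRNA 23.870; Tbp scramble siRNA 18.090; Tbp Il4 siRNA 18.460
ΔCt(scramble siRNA) = 21.810 − 18.090 = 3.720
ΔCt(Il4 siRNA) = 23.870 − 18.460 = 5.410
ΔΔCt = 5.410 − 3.720 = 1.690
Fold change = 2^(−1.690) = 0.3099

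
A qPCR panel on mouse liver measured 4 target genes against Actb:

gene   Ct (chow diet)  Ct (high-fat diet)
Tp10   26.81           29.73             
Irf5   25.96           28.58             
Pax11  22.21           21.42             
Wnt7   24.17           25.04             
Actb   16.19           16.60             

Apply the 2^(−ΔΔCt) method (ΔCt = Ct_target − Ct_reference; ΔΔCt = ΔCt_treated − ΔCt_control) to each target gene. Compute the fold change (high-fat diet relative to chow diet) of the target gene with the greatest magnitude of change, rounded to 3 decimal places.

Tp10: ΔΔCt = (29.73−16.60) − (26.81−16.19) = 13.13 − 10.62 = 2.51; fold change = 2^-2.51 = 0.176
Irf5: ΔΔCt = (28.58−16.60) − (25.96−16.19) = 11.98 − 9.77 = 2.21; fold change = 2^-2.21 = 0.216
Pax11: ΔΔCt = (21.42−16.60) − (22.21−16.19) = 4.82 − 6.02 = -1.20; fold change = 2^1.20 = 2.297
Wnt7: ΔΔCt = (25.04−16.60) − (24.17−16.19) = 8.44 − 7.98 = 0.46; fold change = 2^-0.46 = 0.727
Tp10 has the largest |ΔΔCt| = 2.51.

0.176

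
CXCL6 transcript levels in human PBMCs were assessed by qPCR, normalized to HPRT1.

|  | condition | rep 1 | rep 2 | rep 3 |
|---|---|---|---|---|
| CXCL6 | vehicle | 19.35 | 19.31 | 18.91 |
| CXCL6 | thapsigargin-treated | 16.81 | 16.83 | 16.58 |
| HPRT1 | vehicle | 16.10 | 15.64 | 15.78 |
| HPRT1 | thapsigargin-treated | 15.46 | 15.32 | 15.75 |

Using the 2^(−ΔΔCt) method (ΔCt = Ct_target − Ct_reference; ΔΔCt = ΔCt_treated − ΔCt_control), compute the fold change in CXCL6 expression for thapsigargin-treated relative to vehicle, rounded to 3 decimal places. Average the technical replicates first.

4.347

Mean Ct: CXCL6 vehicle 19.190; CXCL6 thapsigargin-treated 16.740; HPRT1 vehicle 15.840; HPRT1 thapsigargin-treated 15.510
ΔCt(vehicle) = 19.190 − 15.840 = 3.350
ΔCt(thapsigargin-treated) = 16.740 − 15.510 = 1.230
ΔΔCt = 1.230 − 3.350 = -2.120
Fold change = 2^(−(-2.120)) = 2^2.120 = 4.3469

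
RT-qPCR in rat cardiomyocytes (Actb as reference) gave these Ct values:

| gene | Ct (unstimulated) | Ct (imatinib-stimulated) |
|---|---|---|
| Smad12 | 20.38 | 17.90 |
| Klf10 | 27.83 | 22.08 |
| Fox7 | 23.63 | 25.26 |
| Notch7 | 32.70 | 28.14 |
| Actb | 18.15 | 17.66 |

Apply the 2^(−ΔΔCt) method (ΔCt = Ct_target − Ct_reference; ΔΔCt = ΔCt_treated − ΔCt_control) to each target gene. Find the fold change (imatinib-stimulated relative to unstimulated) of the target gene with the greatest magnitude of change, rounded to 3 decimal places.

Smad12: ΔΔCt = (17.90−17.66) − (20.38−18.15) = 0.24 − 2.23 = -1.99; fold change = 2^1.99 = 3.972
Klf10: ΔΔCt = (22.08−17.66) − (27.83−18.15) = 4.42 − 9.68 = -5.26; fold change = 2^5.26 = 38.319
Fox7: ΔΔCt = (25.26−17.66) − (23.63−18.15) = 7.60 − 5.48 = 2.12; fold change = 2^-2.12 = 0.230
Notch7: ΔΔCt = (28.14−17.66) − (32.70−18.15) = 10.48 − 14.55 = -4.07; fold change = 2^4.07 = 16.795
Klf10 has the largest |ΔΔCt| = 5.26.

38.319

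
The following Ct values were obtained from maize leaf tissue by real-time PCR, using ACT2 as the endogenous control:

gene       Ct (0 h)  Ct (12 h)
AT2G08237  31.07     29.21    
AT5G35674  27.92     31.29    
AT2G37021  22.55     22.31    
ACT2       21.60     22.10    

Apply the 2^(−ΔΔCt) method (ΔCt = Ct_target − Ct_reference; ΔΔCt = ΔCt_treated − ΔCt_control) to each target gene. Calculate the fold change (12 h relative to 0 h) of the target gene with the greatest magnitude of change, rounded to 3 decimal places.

AT2G08237: ΔΔCt = (29.21−22.10) − (31.07−21.60) = 7.11 − 9.47 = -2.36; fold change = 2^2.36 = 5.134
AT5G35674: ΔΔCt = (31.29−22.10) − (27.92−21.60) = 9.19 − 6.32 = 2.87; fold change = 2^-2.87 = 0.137
AT2G37021: ΔΔCt = (22.31−22.10) − (22.55−21.60) = 0.21 − 0.95 = -0.74; fold change = 2^0.74 = 1.670
AT5G35674 has the largest |ΔΔCt| = 2.87.

0.137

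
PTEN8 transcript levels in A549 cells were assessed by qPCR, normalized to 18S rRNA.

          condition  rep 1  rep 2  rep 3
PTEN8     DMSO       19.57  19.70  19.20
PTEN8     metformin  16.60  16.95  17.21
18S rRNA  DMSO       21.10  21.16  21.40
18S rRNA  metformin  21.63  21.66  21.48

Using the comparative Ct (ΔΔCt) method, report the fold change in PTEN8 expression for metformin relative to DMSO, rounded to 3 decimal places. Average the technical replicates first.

7.674

Mean Ct: PTEN8 DMSO 19.490; PTEN8 metformin 16.920; 18S rRNA DMSO 21.220; 18S rRNA metformin 21.590
ΔCt(DMSO) = 19.490 − 21.220 = -1.730
ΔCt(metformin) = 16.920 − 21.590 = -4.670
ΔΔCt = -4.670 − (-1.730) = -2.940
Fold change = 2^(−(-2.940)) = 2^2.940 = 7.6741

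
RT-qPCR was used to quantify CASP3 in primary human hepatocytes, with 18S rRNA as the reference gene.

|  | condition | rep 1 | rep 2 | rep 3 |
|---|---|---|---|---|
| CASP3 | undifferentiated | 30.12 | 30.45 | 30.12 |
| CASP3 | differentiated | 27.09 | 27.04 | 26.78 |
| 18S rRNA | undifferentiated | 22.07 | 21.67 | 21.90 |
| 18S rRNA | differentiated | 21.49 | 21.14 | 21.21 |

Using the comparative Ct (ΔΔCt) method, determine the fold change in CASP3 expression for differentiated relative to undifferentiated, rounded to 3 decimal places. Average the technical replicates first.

6.320

Mean Ct: CASP3 undifferentiated 30.230; CASP3 differentiated 26.970; 18S rRNA undifferentiated 21.880; 18S rRNA differentiated 21.280
ΔCt(undifferentiated) = 30.230 − 21.880 = 8.350
ΔCt(differentiated) = 26.970 − 21.280 = 5.690
ΔΔCt = 5.690 − 8.350 = -2.660
Fold change = 2^(−(-2.660)) = 2^2.660 = 6.3203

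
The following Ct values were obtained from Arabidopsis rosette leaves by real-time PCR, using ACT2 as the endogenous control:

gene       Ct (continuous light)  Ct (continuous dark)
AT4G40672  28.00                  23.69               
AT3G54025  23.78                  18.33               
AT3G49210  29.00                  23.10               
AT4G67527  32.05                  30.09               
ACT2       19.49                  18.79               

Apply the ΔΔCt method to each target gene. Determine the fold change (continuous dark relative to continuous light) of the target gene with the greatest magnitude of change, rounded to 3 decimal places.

AT4G40672: ΔΔCt = (23.69−18.79) − (28.00−19.49) = 4.90 − 8.51 = -3.61; fold change = 2^3.61 = 12.210
AT3G54025: ΔΔCt = (18.33−18.79) − (23.78−19.49) = -0.46 − 4.29 = -4.75; fold change = 2^4.75 = 26.909
AT3G49210: ΔΔCt = (23.10−18.79) − (29.00−19.49) = 4.31 − 9.51 = -5.20; fold change = 2^5.20 = 36.758
AT4G67527: ΔΔCt = (30.09−18.79) − (32.05−19.49) = 11.30 − 12.56 = -1.26; fold change = 2^1.26 = 2.395
AT3G49210 has the largest |ΔΔCt| = 5.20.

36.758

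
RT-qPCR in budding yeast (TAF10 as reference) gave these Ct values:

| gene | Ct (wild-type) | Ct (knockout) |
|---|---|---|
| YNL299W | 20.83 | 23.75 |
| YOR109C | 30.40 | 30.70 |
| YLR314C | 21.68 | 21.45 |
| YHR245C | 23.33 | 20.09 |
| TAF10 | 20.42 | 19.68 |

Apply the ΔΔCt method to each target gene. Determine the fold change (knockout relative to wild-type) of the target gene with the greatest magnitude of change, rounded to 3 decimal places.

0.079

YNL299W: ΔΔCt = (23.75−19.68) − (20.83−20.42) = 4.07 − 0.41 = 3.66; fold change = 2^-3.66 = 0.079
YOR109C: ΔΔCt = (30.70−19.68) − (30.40−20.42) = 11.02 − 9.98 = 1.04; fold change = 2^-1.04 = 0.486
YLR314C: ΔΔCt = (21.45−19.68) − (21.68−20.42) = 1.77 − 1.26 = 0.51; fold change = 2^-0.51 = 0.702
YHR245C: ΔΔCt = (20.09−19.68) − (23.33−20.42) = 0.41 − 2.91 = -2.50; fold change = 2^2.50 = 5.657
YNL299W has the largest |ΔΔCt| = 3.66.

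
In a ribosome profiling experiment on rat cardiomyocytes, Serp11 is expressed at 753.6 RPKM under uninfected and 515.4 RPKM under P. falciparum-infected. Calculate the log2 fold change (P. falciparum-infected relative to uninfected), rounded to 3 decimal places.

Fold change = 515.4 / 753.6 = 0.6839
log2(0.6839) = -0.5481

-0.548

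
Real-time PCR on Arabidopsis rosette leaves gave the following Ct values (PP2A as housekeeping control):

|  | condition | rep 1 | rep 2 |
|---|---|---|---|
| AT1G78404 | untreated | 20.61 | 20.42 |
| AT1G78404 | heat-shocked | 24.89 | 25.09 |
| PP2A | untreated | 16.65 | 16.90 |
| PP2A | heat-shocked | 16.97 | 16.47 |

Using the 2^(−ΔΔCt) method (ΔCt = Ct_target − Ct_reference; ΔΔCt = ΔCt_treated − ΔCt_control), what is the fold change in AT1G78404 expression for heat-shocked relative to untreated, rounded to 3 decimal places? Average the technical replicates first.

0.043

Mean Ct: AT1G78404 untreated 20.515; AT1G78404 heat-shocked 24.990; PP2A untreated 16.775; PP2A heat-shocked 16.720
ΔCt(untreated) = 20.515 − 16.775 = 3.740
ΔCt(heat-shocked) = 24.990 − 16.720 = 8.270
ΔΔCt = 8.270 − 3.740 = 4.530
Fold change = 2^(−4.530) = 0.0433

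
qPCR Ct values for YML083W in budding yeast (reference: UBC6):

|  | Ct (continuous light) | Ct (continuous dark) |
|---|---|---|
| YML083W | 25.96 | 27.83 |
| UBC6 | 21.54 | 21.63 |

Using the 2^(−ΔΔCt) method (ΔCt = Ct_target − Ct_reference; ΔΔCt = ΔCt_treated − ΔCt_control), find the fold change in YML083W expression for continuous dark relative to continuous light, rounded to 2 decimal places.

ΔCt(continuous light) = 25.960 − 21.540 = 4.420
ΔCt(continuous dark) = 27.830 − 21.630 = 6.200
ΔΔCt = 6.200 − 4.420 = 1.780
Fold change = 2^(−1.780) = 0.291

0.29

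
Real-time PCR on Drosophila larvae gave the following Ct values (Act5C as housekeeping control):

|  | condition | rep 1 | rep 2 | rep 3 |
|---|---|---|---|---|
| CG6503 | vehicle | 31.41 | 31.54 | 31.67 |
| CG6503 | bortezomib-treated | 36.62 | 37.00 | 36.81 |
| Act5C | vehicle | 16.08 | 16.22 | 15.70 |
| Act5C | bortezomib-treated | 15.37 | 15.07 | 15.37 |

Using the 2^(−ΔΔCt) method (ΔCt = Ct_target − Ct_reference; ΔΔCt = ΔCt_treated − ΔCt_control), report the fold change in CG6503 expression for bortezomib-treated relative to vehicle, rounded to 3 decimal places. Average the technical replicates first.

Mean Ct: CG6503 vehicle 31.540; CG6503 bortezomib-treated 36.810; Act5C vehicle 16.000; Act5C bortezomib-treated 15.270
ΔCt(vehicle) = 31.540 − 16.000 = 15.540
ΔCt(bortezomib-treated) = 36.810 − 15.270 = 21.540
ΔΔCt = 21.540 − 15.540 = 6.000
Fold change = 2^(−6.000) = 0.0156

0.016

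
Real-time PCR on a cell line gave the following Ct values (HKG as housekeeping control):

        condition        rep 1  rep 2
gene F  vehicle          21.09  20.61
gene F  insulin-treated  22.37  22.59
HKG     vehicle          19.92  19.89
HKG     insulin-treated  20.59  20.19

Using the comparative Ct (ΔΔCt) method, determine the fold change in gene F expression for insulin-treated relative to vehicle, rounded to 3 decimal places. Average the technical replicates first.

Mean Ct: gene F vehicle 20.850; gene F insulin-treated 22.480; HKG vehicle 19.905; HKG insulin-treated 20.390
ΔCt(vehicle) = 20.850 − 19.905 = 0.945
ΔCt(insulin-treated) = 22.480 − 20.390 = 2.090
ΔΔCt = 2.090 − 0.945 = 1.145
Fold change = 2^(−1.145) = 0.4522

0.452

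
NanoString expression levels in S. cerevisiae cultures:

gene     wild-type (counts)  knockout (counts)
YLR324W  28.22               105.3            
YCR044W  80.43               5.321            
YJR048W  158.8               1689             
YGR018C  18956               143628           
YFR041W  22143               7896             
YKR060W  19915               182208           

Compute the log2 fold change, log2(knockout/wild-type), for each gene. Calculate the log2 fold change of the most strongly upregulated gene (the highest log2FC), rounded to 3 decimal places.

3.411

log2(105.3/28.22) = 1.900  (YLR324W)
log2(5.321/80.43) = -3.918  (YCR044W)
log2(1689/158.8) = 3.411  (YJR048W)
log2(143628/18956) = 2.922  (YGR018C)
log2(7896/22143) = -1.488  (YFR041W)
log2(182208/19915) = 3.194  (YKR060W)
YJR048W is most strongly upregulated.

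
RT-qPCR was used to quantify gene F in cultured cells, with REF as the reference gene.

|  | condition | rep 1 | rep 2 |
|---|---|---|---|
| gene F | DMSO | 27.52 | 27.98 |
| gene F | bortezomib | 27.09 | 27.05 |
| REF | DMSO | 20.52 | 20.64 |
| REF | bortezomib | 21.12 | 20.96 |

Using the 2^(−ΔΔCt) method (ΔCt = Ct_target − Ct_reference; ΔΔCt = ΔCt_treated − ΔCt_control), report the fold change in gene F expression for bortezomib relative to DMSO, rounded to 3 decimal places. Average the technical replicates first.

Mean Ct: gene F DMSO 27.750; gene F bortezomib 27.070; REF DMSO 20.580; REF bortezomib 21.040
ΔCt(DMSO) = 27.750 − 20.580 = 7.170
ΔCt(bortezomib) = 27.070 − 21.040 = 6.030
ΔΔCt = 6.030 − 7.170 = -1.140
Fold change = 2^(−(-1.140)) = 2^1.140 = 2.2038

2.204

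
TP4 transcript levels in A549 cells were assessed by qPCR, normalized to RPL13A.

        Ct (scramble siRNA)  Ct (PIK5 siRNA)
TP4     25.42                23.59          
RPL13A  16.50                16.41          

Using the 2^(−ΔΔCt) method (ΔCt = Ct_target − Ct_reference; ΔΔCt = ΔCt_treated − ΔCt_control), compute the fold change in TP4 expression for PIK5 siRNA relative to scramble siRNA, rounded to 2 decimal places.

ΔCt(scramble siRNA) = 25.420 − 16.500 = 8.920
ΔCt(PIK5 siRNA) = 23.590 − 16.410 = 7.180
ΔΔCt = 7.180 − 8.920 = -1.740
Fold change = 2^(−(-1.740)) = 2^1.740 = 3.340

3.34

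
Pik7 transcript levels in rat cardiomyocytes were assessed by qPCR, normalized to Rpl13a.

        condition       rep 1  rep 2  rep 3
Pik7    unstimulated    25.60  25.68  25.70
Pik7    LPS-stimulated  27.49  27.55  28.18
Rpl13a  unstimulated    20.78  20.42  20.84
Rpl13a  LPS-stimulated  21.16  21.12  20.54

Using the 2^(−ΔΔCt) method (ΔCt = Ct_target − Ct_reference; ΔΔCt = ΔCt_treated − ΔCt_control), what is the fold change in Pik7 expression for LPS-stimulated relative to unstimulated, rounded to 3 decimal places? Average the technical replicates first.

Mean Ct: Pik7 unstimulated 25.660; Pik7 LPS-stimulated 27.740; Rpl13a unstimulated 20.680; Rpl13a LPS-stimulated 20.940
ΔCt(unstimulated) = 25.660 − 20.680 = 4.980
ΔCt(LPS-stimulated) = 27.740 − 20.940 = 6.800
ΔΔCt = 6.800 − 4.980 = 1.820
Fold change = 2^(−1.820) = 0.2832

0.283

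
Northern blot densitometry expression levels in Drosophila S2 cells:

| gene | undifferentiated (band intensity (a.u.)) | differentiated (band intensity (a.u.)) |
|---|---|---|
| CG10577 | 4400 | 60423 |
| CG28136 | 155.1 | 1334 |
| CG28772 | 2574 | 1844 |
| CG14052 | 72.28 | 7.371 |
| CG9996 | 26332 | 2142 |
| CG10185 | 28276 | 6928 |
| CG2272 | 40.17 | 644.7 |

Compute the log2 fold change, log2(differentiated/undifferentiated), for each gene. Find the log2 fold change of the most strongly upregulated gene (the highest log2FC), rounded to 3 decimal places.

4.004

log2(60423/4400) = 3.780  (CG10577)
log2(1334/155.1) = 3.104  (CG28136)
log2(1844/2574) = -0.481  (CG28772)
log2(7.371/72.28) = -3.294  (CG14052)
log2(2142/26332) = -3.620  (CG9996)
log2(6928/28276) = -2.029  (CG10185)
log2(644.7/40.17) = 4.004  (CG2272)
CG2272 is most strongly upregulated.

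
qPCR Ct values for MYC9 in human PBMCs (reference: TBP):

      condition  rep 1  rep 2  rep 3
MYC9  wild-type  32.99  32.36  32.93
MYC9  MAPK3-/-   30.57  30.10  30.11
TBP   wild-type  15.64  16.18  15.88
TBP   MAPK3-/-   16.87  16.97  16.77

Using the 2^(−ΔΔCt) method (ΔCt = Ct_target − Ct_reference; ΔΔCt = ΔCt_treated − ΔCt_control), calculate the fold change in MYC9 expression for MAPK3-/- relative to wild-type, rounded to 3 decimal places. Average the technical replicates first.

Mean Ct: MYC9 wild-type 32.760; MYC9 MAPK3-/- 30.260; TBP wild-type 15.900; TBP MAPK3-/- 16.870
ΔCt(wild-type) = 32.760 − 15.900 = 16.860
ΔCt(MAPK3-/-) = 30.260 − 16.870 = 13.390
ΔΔCt = 13.390 − 16.860 = -3.470
Fold change = 2^(−(-3.470)) = 2^3.470 = 11.0809

11.081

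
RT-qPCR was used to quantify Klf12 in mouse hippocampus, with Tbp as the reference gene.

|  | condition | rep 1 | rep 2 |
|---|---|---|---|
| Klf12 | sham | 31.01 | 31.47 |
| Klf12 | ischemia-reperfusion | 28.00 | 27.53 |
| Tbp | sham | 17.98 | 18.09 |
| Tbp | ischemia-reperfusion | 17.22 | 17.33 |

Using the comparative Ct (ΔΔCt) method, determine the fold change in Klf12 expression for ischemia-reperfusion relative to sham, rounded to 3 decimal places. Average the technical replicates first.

6.566

Mean Ct: Klf12 sham 31.240; Klf12 ischemia-reperfusion 27.765; Tbp sham 18.035; Tbp ischemia-reperfusion 17.275
ΔCt(sham) = 31.240 − 18.035 = 13.205
ΔCt(ischemia-reperfusion) = 27.765 − 17.275 = 10.490
ΔΔCt = 10.490 − 13.205 = -2.715
Fold change = 2^(−(-2.715)) = 2^2.715 = 6.5659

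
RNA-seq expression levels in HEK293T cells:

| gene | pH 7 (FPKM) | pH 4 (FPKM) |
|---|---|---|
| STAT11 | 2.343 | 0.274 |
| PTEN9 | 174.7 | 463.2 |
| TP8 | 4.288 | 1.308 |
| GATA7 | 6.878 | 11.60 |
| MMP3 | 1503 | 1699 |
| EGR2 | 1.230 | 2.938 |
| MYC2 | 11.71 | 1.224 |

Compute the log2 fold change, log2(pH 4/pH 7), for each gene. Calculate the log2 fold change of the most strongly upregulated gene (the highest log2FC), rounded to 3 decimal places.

1.407

log2(0.274/2.343) = -3.096  (STAT11)
log2(463.2/174.7) = 1.407  (PTEN9)
log2(1.308/4.288) = -1.713  (TP8)
log2(11.60/6.878) = 0.754  (GATA7)
log2(1699/1503) = 0.177  (MMP3)
log2(2.938/1.230) = 1.256  (EGR2)
log2(1.224/11.71) = -3.258  (MYC2)
PTEN9 is most strongly upregulated.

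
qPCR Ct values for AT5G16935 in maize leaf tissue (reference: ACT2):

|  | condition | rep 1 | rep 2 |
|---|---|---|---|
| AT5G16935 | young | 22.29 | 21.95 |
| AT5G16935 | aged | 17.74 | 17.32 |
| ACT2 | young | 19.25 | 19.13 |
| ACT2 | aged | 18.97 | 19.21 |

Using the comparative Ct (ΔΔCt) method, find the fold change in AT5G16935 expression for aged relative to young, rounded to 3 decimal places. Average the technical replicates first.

Mean Ct: AT5G16935 young 22.120; AT5G16935 aged 17.530; ACT2 young 19.190; ACT2 aged 19.090
ΔCt(young) = 22.120 − 19.190 = 2.930
ΔCt(aged) = 17.530 − 19.090 = -1.560
ΔΔCt = -1.560 − 2.930 = -4.490
Fold change = 2^(−(-4.490)) = 2^4.490 = 22.4711

22.471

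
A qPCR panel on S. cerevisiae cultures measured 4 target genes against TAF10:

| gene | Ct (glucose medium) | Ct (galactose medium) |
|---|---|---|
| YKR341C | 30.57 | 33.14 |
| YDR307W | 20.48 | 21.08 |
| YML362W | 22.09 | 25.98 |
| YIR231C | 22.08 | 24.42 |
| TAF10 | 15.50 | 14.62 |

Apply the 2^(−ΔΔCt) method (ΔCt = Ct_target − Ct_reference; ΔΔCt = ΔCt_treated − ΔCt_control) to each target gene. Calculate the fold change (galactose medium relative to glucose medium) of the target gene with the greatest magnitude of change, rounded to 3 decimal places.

YKR341C: ΔΔCt = (33.14−14.62) − (30.57−15.50) = 18.52 − 15.07 = 3.45; fold change = 2^-3.45 = 0.092
YDR307W: ΔΔCt = (21.08−14.62) − (20.48−15.50) = 6.46 − 4.98 = 1.48; fold change = 2^-1.48 = 0.358
YML362W: ΔΔCt = (25.98−14.62) − (22.09−15.50) = 11.36 − 6.59 = 4.77; fold change = 2^-4.77 = 0.037
YIR231C: ΔΔCt = (24.42−14.62) − (22.08−15.50) = 9.80 − 6.58 = 3.22; fold change = 2^-3.22 = 0.107
YML362W has the largest |ΔΔCt| = 4.77.

0.037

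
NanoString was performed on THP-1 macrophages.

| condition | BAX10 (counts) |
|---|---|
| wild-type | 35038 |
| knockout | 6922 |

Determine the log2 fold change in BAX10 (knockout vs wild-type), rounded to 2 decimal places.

-2.34

Fold change = 6922 / 35038 = 0.1976
log2(0.1976) = -2.340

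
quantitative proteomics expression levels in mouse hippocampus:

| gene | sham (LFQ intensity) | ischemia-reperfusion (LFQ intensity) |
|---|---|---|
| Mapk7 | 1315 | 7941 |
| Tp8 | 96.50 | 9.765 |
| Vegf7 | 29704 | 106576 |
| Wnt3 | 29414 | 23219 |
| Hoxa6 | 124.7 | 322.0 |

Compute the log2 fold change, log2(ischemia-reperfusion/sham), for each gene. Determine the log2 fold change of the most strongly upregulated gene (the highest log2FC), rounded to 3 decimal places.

2.594

log2(7941/1315) = 2.594  (Mapk7)
log2(9.765/96.50) = -3.305  (Tp8)
log2(106576/29704) = 1.843  (Vegf7)
log2(23219/29414) = -0.341  (Wnt3)
log2(322.0/124.7) = 1.369  (Hoxa6)
Mapk7 is most strongly upregulated.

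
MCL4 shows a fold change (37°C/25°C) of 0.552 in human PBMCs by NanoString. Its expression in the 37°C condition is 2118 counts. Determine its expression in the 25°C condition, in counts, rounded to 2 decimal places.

25°C expression = 2118 / 0.552 = 3836.96

3836.96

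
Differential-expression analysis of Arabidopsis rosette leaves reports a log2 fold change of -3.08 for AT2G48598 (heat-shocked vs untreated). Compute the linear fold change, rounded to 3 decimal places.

0.118

Fold change = 2^(-3.08) = 0.1183
That is, AT2G48598 drops to 11.8% of the untreated level.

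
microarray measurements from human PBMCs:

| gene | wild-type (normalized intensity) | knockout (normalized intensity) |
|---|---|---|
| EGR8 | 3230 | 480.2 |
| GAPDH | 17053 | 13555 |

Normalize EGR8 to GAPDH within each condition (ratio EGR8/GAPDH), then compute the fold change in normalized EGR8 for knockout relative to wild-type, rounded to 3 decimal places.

EGR8/GAPDH (wild-type) = 3230 / 17053 = 0.18941
EGR8/GAPDH (knockout) = 480.2 / 13555 = 0.035426
Fold change = 0.035426 / 0.18941 = 0.1870

0.187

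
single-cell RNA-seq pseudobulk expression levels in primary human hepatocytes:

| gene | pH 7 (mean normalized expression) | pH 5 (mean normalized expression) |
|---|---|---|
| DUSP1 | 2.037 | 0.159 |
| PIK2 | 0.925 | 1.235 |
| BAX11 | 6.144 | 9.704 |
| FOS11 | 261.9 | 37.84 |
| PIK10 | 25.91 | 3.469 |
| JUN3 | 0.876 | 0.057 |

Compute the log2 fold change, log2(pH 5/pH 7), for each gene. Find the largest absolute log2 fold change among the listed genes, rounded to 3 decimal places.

log2(0.159/2.037) = -3.679  (DUSP1)
log2(1.235/0.925) = 0.417  (PIK2)
log2(9.704/6.144) = 0.659  (BAX11)
log2(37.84/261.9) = -2.791  (FOS11)
log2(3.469/25.91) = -2.901  (PIK10)
log2(0.057/0.876) = -3.942  (JUN3)
The largest magnitude belongs to JUN3.

3.942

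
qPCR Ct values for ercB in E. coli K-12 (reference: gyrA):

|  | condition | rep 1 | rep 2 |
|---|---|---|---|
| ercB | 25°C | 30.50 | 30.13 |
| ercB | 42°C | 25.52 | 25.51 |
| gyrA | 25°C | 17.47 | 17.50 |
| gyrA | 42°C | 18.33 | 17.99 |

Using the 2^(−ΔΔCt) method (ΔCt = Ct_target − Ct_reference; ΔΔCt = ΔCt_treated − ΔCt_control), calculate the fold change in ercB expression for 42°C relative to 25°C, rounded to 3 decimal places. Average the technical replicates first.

44.477

Mean Ct: ercB 25°C 30.315; ercB 42°C 25.515; gyrA 25°C 17.485; gyrA 42°C 18.160
ΔCt(25°C) = 30.315 − 17.485 = 12.830
ΔCt(42°C) = 25.515 − 18.160 = 7.355
ΔΔCt = 7.355 − 12.830 = -5.475
Fold change = 2^(−(-5.475)) = 2^5.475 = 44.4774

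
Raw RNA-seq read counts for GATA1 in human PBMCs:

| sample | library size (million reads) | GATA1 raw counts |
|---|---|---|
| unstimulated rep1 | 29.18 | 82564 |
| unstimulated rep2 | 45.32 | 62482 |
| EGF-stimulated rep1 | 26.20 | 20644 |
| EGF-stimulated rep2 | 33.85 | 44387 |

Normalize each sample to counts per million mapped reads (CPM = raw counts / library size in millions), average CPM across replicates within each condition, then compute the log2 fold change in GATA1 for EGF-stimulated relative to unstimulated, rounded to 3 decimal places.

-1.003

CPM(unstimulated rep1) = 82564 / 29.18 = 2829.4722
CPM(unstimulated rep2) = 62482 / 45.32 = 1378.6849
CPM(EGF-stimulated rep1) = 20644 / 26.20 = 787.9389
CPM(EGF-stimulated rep2) = 44387 / 33.85 = 1311.2851
mean CPM(unstimulated) = 2104.0786; mean CPM(EGF-stimulated) = 1049.6120
Fold change = 1049.6120 / 2104.0786 = 0.49885
log2(0.49885) = -1.0033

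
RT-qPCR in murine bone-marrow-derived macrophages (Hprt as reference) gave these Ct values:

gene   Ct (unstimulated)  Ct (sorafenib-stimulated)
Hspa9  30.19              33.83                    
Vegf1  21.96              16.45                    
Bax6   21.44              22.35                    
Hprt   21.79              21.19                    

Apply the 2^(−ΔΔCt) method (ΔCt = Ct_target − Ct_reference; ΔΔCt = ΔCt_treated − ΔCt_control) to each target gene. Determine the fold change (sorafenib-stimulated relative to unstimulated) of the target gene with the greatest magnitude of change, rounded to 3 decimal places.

30.065

Hspa9: ΔΔCt = (33.83−21.19) − (30.19−21.79) = 12.64 − 8.40 = 4.24; fold change = 2^-4.24 = 0.053
Vegf1: ΔΔCt = (16.45−21.19) − (21.96−21.79) = -4.74 − 0.17 = -4.91; fold change = 2^4.91 = 30.065
Bax6: ΔΔCt = (22.35−21.19) − (21.44−21.79) = 1.16 − (-0.35) = 1.51; fold change = 2^-1.51 = 0.351
Vegf1 has the largest |ΔΔCt| = 4.91.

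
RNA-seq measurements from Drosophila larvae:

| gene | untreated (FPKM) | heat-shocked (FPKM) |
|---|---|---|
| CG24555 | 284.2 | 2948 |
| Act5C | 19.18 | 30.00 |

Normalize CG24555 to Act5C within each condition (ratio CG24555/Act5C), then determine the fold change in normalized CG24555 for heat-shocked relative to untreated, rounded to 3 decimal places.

CG24555/Act5C (untreated) = 284.2 / 19.18 = 14.818
CG24555/Act5C (heat-shocked) = 2948 / 30.00 = 98.267
Fold change = 98.267 / 14.818 = 6.6318

6.632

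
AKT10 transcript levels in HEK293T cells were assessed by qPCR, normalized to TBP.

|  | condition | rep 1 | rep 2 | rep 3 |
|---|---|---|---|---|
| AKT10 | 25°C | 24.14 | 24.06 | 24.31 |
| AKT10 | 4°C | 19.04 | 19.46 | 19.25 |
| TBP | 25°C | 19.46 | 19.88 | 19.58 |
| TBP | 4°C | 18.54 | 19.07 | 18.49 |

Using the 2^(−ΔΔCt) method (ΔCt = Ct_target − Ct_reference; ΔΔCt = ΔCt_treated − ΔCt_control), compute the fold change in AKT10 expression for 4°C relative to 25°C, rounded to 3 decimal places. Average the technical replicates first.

15.780

Mean Ct: AKT10 25°C 24.170; AKT10 4°C 19.250; TBP 25°C 19.640; TBP 4°C 18.700
ΔCt(25°C) = 24.170 − 19.640 = 4.530
ΔCt(4°C) = 19.250 − 18.700 = 0.550
ΔΔCt = 0.550 − 4.530 = -3.980
Fold change = 2^(−(-3.980)) = 2^3.980 = 15.7797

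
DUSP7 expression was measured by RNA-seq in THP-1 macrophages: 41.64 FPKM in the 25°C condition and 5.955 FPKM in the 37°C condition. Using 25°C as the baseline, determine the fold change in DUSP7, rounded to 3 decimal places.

0.143

Fold change = 5.955 / 41.64 = 0.1430
DUSP7 is downregulated.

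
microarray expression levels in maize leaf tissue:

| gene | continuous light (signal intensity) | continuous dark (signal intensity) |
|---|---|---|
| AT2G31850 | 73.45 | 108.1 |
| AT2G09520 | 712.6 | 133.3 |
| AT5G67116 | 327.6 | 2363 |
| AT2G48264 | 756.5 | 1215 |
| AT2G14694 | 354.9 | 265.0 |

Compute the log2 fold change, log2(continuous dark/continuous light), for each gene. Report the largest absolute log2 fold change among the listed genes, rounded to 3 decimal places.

2.851

log2(108.1/73.45) = 0.558  (AT2G31850)
log2(133.3/712.6) = -2.418  (AT2G09520)
log2(2363/327.6) = 2.851  (AT5G67116)
log2(1215/756.5) = 0.684  (AT2G48264)
log2(265.0/354.9) = -0.421  (AT2G14694)
The largest magnitude belongs to AT5G67116.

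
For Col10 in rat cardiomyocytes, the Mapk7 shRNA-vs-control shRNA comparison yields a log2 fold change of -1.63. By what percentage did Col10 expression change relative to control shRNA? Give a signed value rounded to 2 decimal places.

Fold change = 2^(-1.63) = 0.3231
Percent change = (FC − 1) × 100% = (0.3231 − 1) × 100 = -67.69%

-67.69%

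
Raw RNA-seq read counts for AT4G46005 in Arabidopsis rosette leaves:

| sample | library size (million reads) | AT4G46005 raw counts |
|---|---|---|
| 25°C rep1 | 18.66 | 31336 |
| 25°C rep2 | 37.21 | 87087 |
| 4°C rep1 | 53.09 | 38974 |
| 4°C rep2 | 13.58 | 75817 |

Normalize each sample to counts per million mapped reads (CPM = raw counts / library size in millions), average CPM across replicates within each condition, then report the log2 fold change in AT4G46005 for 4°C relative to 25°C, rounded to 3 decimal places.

0.652

CPM(25°C rep1) = 31336 / 18.66 = 1679.3140
CPM(25°C rep2) = 87087 / 37.21 = 2340.4192
CPM(4°C rep1) = 38974 / 53.09 = 734.1119
CPM(4°C rep2) = 75817 / 13.58 = 5582.9897
mean CPM(25°C) = 2009.8666; mean CPM(4°C) = 3158.5508
Fold change = 3158.5508 / 2009.8666 = 1.57152
log2(1.57152) = 0.6522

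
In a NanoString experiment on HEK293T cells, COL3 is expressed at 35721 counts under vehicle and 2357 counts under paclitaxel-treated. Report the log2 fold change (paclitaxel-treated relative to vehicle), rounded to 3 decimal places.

Fold change = 2357 / 35721 = 0.0660
log2(0.0660) = -3.9217

-3.922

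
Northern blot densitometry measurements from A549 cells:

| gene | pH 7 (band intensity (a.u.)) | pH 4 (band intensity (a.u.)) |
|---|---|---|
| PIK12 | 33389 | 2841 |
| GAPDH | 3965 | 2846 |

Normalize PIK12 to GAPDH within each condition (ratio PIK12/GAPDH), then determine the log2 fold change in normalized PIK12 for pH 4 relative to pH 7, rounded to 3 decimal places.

-3.077

PIK12/GAPDH (pH 7) = 33389 / 3965 = 8.4209
PIK12/GAPDH (pH 4) = 2841 / 2846 = 0.99824
Fold change = 0.99824 / 8.4209 = 0.1185
log2(0.1185) = -3.0765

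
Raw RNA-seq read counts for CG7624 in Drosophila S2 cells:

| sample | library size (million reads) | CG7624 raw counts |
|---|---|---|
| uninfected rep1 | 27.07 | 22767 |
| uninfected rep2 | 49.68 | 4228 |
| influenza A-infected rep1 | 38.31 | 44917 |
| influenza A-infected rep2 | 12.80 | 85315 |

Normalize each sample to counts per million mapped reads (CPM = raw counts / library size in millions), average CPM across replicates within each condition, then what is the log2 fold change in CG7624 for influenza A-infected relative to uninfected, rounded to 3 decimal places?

3.081

CPM(uninfected rep1) = 22767 / 27.07 = 841.0417
CPM(uninfected rep2) = 4228 / 49.68 = 85.1047
CPM(influenza A-infected rep1) = 44917 / 38.31 = 1172.4615
CPM(influenza A-infected rep2) = 85315 / 12.80 = 6665.2344
mean CPM(uninfected) = 463.0732; mean CPM(influenza A-infected) = 3918.8479
Fold change = 3918.8479 / 463.0732 = 8.46270
log2(8.46270) = 3.0811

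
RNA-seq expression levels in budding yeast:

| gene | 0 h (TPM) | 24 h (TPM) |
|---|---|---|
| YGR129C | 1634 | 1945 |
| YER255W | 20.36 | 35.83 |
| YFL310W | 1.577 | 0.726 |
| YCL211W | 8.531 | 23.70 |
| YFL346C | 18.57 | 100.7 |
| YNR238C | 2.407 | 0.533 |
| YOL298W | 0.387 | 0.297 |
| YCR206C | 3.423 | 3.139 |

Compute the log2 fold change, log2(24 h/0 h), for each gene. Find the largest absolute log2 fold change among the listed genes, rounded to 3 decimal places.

2.439

log2(1945/1634) = 0.251  (YGR129C)
log2(35.83/20.36) = 0.815  (YER255W)
log2(0.726/1.577) = -1.119  (YFL310W)
log2(23.70/8.531) = 1.474  (YCL211W)
log2(100.7/18.57) = 2.439  (YFL346C)
log2(0.533/2.407) = -2.175  (YNR238C)
log2(0.297/0.387) = -0.382  (YOL298W)
log2(3.139/3.423) = -0.125  (YCR206C)
The largest magnitude belongs to YFL346C.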